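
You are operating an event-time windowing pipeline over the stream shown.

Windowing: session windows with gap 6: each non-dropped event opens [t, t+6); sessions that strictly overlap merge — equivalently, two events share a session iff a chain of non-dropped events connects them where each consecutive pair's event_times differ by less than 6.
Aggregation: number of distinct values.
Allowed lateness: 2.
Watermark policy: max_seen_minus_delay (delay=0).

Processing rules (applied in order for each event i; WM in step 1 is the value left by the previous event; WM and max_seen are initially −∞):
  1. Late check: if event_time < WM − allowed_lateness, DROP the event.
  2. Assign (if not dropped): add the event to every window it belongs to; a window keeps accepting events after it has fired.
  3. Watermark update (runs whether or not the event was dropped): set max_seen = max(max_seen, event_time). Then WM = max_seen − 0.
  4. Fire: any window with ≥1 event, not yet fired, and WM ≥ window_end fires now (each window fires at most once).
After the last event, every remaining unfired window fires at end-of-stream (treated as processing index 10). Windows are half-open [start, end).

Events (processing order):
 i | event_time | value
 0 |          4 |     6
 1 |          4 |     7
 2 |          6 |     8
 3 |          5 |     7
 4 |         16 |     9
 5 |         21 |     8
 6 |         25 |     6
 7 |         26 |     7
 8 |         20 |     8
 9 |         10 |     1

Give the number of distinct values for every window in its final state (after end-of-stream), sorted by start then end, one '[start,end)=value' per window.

i=0 t=4 v=6: → [4,10); WM=4
i=1 t=4 v=7: → [4,10); WM=4
i=2 t=6 v=8: → [4,12); WM=6
i=3 t=5 v=7: → [4,12); WM=6
i=4 t=16 v=9: → [16,22); WM=16
i=5 t=21 v=8: → [16,27); WM=21
i=6 t=25 v=6: → [16,31); WM=25
i=7 t=26 v=7: → [16,32); WM=26
i=8 t=20 v=8: DROP (t<26-2); WM=26
i=9 t=10 v=1: DROP (t<26-2); WM=26

[4,12)=3 [16,32)=4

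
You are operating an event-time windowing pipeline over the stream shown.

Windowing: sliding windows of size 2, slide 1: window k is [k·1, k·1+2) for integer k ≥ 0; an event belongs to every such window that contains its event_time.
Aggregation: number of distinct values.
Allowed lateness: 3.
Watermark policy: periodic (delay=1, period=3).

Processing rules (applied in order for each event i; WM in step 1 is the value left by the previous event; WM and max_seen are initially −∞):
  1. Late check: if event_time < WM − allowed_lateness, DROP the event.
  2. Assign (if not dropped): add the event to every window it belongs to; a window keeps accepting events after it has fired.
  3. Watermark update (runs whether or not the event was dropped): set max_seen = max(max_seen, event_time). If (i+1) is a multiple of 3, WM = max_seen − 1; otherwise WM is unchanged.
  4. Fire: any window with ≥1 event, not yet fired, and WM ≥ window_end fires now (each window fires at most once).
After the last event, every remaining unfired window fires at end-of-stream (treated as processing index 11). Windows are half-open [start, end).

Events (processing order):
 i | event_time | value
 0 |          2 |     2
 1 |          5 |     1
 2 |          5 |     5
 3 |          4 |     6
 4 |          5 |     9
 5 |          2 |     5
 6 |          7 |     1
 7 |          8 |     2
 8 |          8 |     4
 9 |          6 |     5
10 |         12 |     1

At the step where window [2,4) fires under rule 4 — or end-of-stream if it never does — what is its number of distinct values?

i=0 t=2 v=2: → [2,4),[1,3); WM=−∞
i=1 t=5 v=1: → [5,7),[4,6); WM=−∞
i=2 t=5 v=5: → [5,7),[4,6); WM=4; [1,3) fires=1 [2,4) fires=1
i=3 t=4 v=6: → [4,6),[3,5); WM=4
i=4 t=5 v=9: → [5,7),[4,6); WM=4
i=5 t=2 v=5: → [2,4),[1,3); WM=4
i=6 t=7 v=1: → [7,9),[6,8); WM=4
i=7 t=8 v=2: → [8,10),[7,9); WM=4
i=8 t=8 v=4: → [8,10),[7,9); WM=7; [3,5) fires=1 [4,6) fires=4 [5,7) fires=3
i=9 t=6 v=5: → [6,8),[5,7); WM=7
i=10 t=12 v=1: → [12,14),[11,13); WM=7

1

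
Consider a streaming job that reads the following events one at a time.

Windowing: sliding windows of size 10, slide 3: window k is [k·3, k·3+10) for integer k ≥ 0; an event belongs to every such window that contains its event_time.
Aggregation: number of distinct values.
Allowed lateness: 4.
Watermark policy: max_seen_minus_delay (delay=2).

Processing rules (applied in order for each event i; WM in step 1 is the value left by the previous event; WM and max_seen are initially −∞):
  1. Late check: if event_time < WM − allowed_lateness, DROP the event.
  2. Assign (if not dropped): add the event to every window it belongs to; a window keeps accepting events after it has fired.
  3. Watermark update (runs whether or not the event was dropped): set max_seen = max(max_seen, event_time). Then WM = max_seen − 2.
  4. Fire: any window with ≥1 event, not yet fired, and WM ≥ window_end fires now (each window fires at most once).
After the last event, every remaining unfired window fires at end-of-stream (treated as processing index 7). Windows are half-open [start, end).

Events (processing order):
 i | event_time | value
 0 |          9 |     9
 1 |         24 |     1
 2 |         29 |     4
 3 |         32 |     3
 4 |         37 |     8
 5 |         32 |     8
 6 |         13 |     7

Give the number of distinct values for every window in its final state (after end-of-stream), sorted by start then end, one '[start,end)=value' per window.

[0,10)=1 [3,13)=1 [6,16)=1 [9,19)=1 [15,25)=1 [18,28)=1 [21,31)=2 [24,34)=4 [27,37)=3 [30,40)=2 [33,43)=1 [36,46)=1

i=0 t=9 v=9: → [9,19),[6,16),[3,13),[0,10); WM=7
i=1 t=24 v=1: → [24,34),[21,31),[18,28),[15,25); WM=22; [0,10) fires=1 [3,13) fires=1 [6,16) fires=1 [9,19) fires=1
i=2 t=29 v=4: → [27,37),[24,34),[21,31); WM=27; [15,25) fires=1
i=3 t=32 v=3: → [30,40),[27,37),[24,34); WM=30; [18,28) fires=1
i=4 t=37 v=8: → [36,46),[33,43),[30,40); WM=35; [21,31) fires=2 [24,34) fires=3
i=5 t=32 v=8: → [30,40),[27,37),[24,34); WM=35
i=6 t=13 v=7: DROP (t<35-4); WM=35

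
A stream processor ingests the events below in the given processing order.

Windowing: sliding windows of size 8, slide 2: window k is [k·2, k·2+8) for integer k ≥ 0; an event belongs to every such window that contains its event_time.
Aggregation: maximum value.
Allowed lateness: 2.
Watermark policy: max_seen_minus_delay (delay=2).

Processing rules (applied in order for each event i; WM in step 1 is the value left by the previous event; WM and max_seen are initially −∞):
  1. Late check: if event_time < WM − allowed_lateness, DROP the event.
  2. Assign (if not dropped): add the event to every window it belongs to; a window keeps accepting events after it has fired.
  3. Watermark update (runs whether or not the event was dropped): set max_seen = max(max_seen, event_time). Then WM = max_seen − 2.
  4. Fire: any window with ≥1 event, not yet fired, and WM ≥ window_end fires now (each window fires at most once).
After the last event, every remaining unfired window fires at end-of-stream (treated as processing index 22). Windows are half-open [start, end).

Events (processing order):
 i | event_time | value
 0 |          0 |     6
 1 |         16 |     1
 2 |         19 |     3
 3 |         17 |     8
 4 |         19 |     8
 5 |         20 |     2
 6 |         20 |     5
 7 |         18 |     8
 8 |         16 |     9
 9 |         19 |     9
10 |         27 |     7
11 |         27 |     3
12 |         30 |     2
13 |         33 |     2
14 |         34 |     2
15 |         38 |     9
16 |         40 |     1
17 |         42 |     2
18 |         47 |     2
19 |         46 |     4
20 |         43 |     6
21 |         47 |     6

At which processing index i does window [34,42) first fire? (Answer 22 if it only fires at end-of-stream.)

18

i=0 t=0 v=6: → [0,8); WM=-2
i=1 t=16 v=1: → [16,24),[14,22),[12,20),[10,18); WM=14; [0,8) fires=6
i=2 t=19 v=3: → [18,26),[16,24),[14,22),[12,20); WM=17
i=3 t=17 v=8: → [16,24),[14,22),[12,20),[10,18); WM=17
i=4 t=19 v=8: → [18,26),[16,24),[14,22),[12,20); WM=17
i=5 t=20 v=2: → [20,28),[18,26),[16,24),[14,22); WM=18; [10,18) fires=8
i=6 t=20 v=5: → [20,28),[18,26),[16,24),[14,22); WM=18
i=7 t=18 v=8: → [18,26),[16,24),[14,22),[12,20); WM=18
i=8 t=16 v=9: → [16,24),[14,22),[12,20),[10,18); WM=18
i=9 t=19 v=9: → [18,26),[16,24),[14,22),[12,20); WM=18
i=10 t=27 v=7: → [26,34),[24,32),[22,30),[20,28); WM=25; [12,20) fires=9 [14,22) fires=9 [16,24) fires=9
i=11 t=27 v=3: → [26,34),[24,32),[22,30),[20,28); WM=25
i=12 t=30 v=2: → [30,38),[28,36),[26,34),[24,32); WM=28; [18,26) fires=9 [20,28) fires=7
i=13 t=33 v=2: → [32,40),[30,38),[28,36),[26,34); WM=31; [22,30) fires=7
i=14 t=34 v=2: → [34,42),[32,40),[30,38),[28,36); WM=32; [24,32) fires=7
i=15 t=38 v=9: → [38,46),[36,44),[34,42),[32,40); WM=36; [26,34) fires=7 [28,36) fires=2
i=16 t=40 v=1: → [40,48),[38,46),[36,44),[34,42); WM=38; [30,38) fires=2
i=17 t=42 v=2: → [42,50),[40,48),[38,46),[36,44); WM=40; [32,40) fires=9
i=18 t=47 v=2: → [46,54),[44,52),[42,50),[40,48); WM=45; [34,42) fires=9 [36,44) fires=9
i=19 t=46 v=4: → [46,54),[44,52),[42,50),[40,48); WM=45
i=20 t=43 v=6: → [42,50),[40,48),[38,46),[36,44); WM=45
i=21 t=47 v=6: → [46,54),[44,52),[42,50),[40,48); WM=45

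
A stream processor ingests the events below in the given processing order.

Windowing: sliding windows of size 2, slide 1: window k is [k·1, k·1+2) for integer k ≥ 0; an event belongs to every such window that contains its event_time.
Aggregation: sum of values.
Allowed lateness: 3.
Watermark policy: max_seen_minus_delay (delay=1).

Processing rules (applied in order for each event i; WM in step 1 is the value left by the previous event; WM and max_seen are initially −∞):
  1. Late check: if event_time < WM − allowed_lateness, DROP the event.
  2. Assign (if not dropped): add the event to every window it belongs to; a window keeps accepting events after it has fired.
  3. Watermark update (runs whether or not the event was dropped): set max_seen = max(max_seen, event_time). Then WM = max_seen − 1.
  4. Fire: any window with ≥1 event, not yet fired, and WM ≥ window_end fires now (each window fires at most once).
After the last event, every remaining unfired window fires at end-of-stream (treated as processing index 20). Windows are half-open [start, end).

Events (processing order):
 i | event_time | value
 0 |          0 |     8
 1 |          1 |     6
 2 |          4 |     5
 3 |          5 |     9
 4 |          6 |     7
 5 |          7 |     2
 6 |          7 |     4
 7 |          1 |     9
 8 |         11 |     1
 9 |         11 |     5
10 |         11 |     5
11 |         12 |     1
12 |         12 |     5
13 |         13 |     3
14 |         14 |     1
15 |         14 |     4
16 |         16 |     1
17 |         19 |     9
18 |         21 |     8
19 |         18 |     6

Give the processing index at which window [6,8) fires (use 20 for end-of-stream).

i=0 t=0 v=8: → [0,2); WM=-1
i=1 t=1 v=6: → [1,3),[0,2); WM=0
i=2 t=4 v=5: → [4,6),[3,5); WM=3; [0,2) fires=14 [1,3) fires=6
i=3 t=5 v=9: → [5,7),[4,6); WM=4
i=4 t=6 v=7: → [6,8),[5,7); WM=5; [3,5) fires=5
i=5 t=7 v=2: → [7,9),[6,8); WM=6; [4,6) fires=14
i=6 t=7 v=4: → [7,9),[6,8); WM=6
i=7 t=1 v=9: DROP (t<6-3); WM=6
i=8 t=11 v=1: → [11,13),[10,12); WM=10; [5,7) fires=16 [6,8) fires=13 [7,9) fires=6
i=9 t=11 v=5: → [11,13),[10,12); WM=10
i=10 t=11 v=5: → [11,13),[10,12); WM=10
i=11 t=12 v=1: → [12,14),[11,13); WM=11
i=12 t=12 v=5: → [12,14),[11,13); WM=11
i=13 t=13 v=3: → [13,15),[12,14); WM=12; [10,12) fires=11
i=14 t=14 v=1: → [14,16),[13,15); WM=13; [11,13) fires=17
i=15 t=14 v=4: → [14,16),[13,15); WM=13
i=16 t=16 v=1: → [16,18),[15,17); WM=15; [12,14) fires=9 [13,15) fires=8
i=17 t=19 v=9: → [19,21),[18,20); WM=18; [14,16) fires=5 [15,17) fires=1 [16,18) fires=1
i=18 t=21 v=8: → [21,23),[20,22); WM=20; [18,20) fires=9
i=19 t=18 v=6: → [18,20),[17,19); WM=20; [17,19) fires=6

8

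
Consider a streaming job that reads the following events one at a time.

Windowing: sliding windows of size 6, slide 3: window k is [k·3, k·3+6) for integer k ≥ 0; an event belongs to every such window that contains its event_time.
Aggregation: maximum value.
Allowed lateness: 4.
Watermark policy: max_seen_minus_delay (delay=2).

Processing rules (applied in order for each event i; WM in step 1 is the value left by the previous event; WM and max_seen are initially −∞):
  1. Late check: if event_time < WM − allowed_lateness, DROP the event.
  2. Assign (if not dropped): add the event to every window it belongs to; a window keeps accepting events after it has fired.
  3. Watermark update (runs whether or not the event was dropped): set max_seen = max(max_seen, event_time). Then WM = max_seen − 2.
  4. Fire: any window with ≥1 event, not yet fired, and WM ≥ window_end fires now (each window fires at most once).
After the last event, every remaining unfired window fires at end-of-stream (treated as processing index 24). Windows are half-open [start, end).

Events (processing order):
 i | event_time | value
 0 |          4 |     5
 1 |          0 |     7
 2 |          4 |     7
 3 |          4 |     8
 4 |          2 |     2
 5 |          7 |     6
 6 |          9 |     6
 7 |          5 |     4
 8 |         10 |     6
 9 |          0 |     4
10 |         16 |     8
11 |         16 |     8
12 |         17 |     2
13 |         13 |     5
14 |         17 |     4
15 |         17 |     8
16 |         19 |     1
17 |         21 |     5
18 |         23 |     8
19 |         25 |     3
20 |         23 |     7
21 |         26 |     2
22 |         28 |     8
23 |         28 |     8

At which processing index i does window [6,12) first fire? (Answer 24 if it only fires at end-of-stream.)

10

i=0 t=4 v=5: → [3,9),[0,6); WM=2
i=1 t=0 v=7: → [0,6); WM=2
i=2 t=4 v=7: → [3,9),[0,6); WM=2
i=3 t=4 v=8: → [3,9),[0,6); WM=2
i=4 t=2 v=2: → [0,6); WM=2
i=5 t=7 v=6: → [6,12),[3,9); WM=5
i=6 t=9 v=6: → [9,15),[6,12); WM=7; [0,6) fires=8
i=7 t=5 v=4: → [3,9),[0,6); WM=7
i=8 t=10 v=6: → [9,15),[6,12); WM=8
i=9 t=0 v=4: DROP (t<8-4); WM=8
i=10 t=16 v=8: → [15,21),[12,18); WM=14; [3,9) fires=8 [6,12) fires=6
i=11 t=16 v=8: → [15,21),[12,18); WM=14
i=12 t=17 v=2: → [15,21),[12,18); WM=15; [9,15) fires=6
i=13 t=13 v=5: → [12,18),[9,15); WM=15
i=14 t=17 v=4: → [15,21),[12,18); WM=15
i=15 t=17 v=8: → [15,21),[12,18); WM=15
i=16 t=19 v=1: → [18,24),[15,21); WM=17
i=17 t=21 v=5: → [21,27),[18,24); WM=19; [12,18) fires=8
i=18 t=23 v=8: → [21,27),[18,24); WM=21; [15,21) fires=8
i=19 t=25 v=3: → [24,30),[21,27); WM=23
i=20 t=23 v=7: → [21,27),[18,24); WM=23
i=21 t=26 v=2: → [24,30),[21,27); WM=24; [18,24) fires=8
i=22 t=28 v=8: → [27,33),[24,30); WM=26
i=23 t=28 v=8: → [27,33),[24,30); WM=26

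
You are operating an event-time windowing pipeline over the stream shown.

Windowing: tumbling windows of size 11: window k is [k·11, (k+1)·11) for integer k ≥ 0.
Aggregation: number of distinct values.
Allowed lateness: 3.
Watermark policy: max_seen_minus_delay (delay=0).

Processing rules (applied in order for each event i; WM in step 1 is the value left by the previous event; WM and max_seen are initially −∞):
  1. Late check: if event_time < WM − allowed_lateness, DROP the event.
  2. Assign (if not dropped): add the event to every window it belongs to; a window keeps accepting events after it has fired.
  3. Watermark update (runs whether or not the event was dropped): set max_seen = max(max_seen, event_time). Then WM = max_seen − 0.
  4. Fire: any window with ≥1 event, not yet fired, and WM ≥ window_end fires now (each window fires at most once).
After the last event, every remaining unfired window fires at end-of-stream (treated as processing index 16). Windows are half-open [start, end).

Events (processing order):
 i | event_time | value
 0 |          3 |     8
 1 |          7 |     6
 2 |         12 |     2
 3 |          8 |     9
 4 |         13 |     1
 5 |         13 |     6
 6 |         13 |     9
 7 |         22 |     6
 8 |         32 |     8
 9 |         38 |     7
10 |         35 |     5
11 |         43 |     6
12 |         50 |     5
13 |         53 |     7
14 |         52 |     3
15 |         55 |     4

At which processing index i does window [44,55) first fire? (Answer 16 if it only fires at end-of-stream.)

i=0 t=3 v=8: → [0,11); WM=3
i=1 t=7 v=6: → [0,11); WM=7
i=2 t=12 v=2: → [11,22); WM=12; [0,11) fires=2
i=3 t=8 v=9: DROP (t<12-3); WM=12
i=4 t=13 v=1: → [11,22); WM=13
i=5 t=13 v=6: → [11,22); WM=13
i=6 t=13 v=9: → [11,22); WM=13
i=7 t=22 v=6: → [22,33); WM=22; [11,22) fires=4
i=8 t=32 v=8: → [22,33); WM=32
i=9 t=38 v=7: → [33,44); WM=38; [22,33) fires=2
i=10 t=35 v=5: → [33,44); WM=38
i=11 t=43 v=6: → [33,44); WM=43
i=12 t=50 v=5: → [44,55); WM=50; [33,44) fires=3
i=13 t=53 v=7: → [44,55); WM=53
i=14 t=52 v=3: → [44,55); WM=53
i=15 t=55 v=4: → [55,66); WM=55; [44,55) fires=3

15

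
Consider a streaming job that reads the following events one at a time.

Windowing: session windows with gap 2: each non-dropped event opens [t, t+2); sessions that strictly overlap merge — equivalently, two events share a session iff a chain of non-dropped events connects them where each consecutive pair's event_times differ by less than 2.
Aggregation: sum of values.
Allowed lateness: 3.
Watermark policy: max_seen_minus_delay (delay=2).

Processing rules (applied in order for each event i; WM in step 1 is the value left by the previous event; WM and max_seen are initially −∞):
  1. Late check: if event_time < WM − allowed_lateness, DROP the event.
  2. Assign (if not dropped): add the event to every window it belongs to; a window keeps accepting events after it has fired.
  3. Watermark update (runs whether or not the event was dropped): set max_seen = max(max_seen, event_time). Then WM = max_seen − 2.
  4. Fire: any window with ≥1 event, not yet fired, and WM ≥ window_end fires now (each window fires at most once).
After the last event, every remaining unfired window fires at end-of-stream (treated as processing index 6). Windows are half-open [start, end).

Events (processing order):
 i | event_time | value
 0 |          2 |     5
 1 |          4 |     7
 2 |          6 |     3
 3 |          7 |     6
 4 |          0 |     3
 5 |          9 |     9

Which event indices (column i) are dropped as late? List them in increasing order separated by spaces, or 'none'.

i=0 t=2 v=5: → [2,4); WM=0
i=1 t=4 v=7: → [4,6); WM=2
i=2 t=6 v=3: → [6,8); WM=4
i=3 t=7 v=6: → [6,9); WM=5
i=4 t=0 v=3: DROP (t<5-3); WM=5
i=5 t=9 v=9: → [9,11); WM=7

4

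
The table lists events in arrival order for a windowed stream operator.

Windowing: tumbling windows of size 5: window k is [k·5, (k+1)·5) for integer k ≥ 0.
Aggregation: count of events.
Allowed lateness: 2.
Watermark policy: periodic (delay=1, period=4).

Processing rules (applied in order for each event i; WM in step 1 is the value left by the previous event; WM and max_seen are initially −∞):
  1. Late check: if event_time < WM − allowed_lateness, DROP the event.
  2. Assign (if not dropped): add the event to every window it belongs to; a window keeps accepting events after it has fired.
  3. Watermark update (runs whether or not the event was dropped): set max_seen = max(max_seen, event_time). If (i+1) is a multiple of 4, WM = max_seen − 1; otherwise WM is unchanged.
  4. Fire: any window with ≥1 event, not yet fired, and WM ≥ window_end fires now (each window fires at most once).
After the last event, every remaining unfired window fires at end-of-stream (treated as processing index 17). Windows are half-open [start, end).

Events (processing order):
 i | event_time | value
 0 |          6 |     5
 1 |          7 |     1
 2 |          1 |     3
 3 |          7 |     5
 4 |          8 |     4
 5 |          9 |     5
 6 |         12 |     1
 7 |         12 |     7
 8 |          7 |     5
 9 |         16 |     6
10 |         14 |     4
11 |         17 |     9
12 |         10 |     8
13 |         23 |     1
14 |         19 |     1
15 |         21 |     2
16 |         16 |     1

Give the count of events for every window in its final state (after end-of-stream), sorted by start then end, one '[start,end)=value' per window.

[0,5)=1 [5,10)=5 [10,15)=3 [15,20)=3 [20,25)=2

i=0 t=6 v=5: → [5,10); WM=−∞
i=1 t=7 v=1: → [5,10); WM=−∞
i=2 t=1 v=3: → [0,5); WM=−∞
i=3 t=7 v=5: → [5,10); WM=6; [0,5) fires=1
i=4 t=8 v=4: → [5,10); WM=6
i=5 t=9 v=5: → [5,10); WM=6
i=6 t=12 v=1: → [10,15); WM=6
i=7 t=12 v=7: → [10,15); WM=11; [5,10) fires=5
i=8 t=7 v=5: DROP (t<11-2); WM=11
i=9 t=16 v=6: → [15,20); WM=11
i=10 t=14 v=4: → [10,15); WM=11
i=11 t=17 v=9: → [15,20); WM=16; [10,15) fires=3
i=12 t=10 v=8: DROP (t<16-2); WM=16
i=13 t=23 v=1: → [20,25); WM=16
i=14 t=19 v=1: → [15,20); WM=16
i=15 t=21 v=2: → [20,25); WM=22; [15,20) fires=3
i=16 t=16 v=1: DROP (t<22-2); WM=22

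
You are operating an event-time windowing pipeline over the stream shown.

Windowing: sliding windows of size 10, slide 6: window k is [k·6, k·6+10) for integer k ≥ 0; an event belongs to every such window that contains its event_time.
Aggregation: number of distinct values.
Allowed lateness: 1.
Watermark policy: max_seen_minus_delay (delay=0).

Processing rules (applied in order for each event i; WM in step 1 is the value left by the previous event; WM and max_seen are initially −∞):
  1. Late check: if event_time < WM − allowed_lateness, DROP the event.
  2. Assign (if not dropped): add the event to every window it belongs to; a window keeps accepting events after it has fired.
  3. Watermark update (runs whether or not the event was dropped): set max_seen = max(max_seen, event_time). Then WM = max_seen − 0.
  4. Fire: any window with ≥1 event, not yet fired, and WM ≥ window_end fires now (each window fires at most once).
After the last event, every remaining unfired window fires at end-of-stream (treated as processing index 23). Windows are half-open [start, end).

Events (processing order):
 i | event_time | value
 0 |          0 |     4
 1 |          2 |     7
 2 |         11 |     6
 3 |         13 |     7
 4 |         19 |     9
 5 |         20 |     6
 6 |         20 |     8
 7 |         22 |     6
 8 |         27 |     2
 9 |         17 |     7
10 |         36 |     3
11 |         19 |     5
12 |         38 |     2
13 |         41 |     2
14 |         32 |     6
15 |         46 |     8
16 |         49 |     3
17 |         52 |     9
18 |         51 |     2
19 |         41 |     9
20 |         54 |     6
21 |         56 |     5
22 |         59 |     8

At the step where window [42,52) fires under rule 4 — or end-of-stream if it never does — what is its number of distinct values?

2

i=0 t=0 v=4: → [0,10); WM=0
i=1 t=2 v=7: → [0,10); WM=2
i=2 t=11 v=6: → [6,16); WM=11; [0,10) fires=2
i=3 t=13 v=7: → [12,22),[6,16); WM=13
i=4 t=19 v=9: → [18,28),[12,22); WM=19; [6,16) fires=2
i=5 t=20 v=6: → [18,28),[12,22); WM=20
i=6 t=20 v=8: → [18,28),[12,22); WM=20
i=7 t=22 v=6: → [18,28); WM=22; [12,22) fires=4
i=8 t=27 v=2: → [24,34),[18,28); WM=27
i=9 t=17 v=7: DROP (t<27-1); WM=27
i=10 t=36 v=3: → [36,46),[30,40); WM=36; [18,28) fires=4 [24,34) fires=1
i=11 t=19 v=5: DROP (t<36-1); WM=36
i=12 t=38 v=2: → [36,46),[30,40); WM=38
i=13 t=41 v=2: → [36,46); WM=41; [30,40) fires=2
i=14 t=32 v=6: DROP (t<41-1); WM=41
i=15 t=46 v=8: → [42,52); WM=46; [36,46) fires=2
i=16 t=49 v=3: → [48,58),[42,52); WM=49
i=17 t=52 v=9: → [48,58); WM=52; [42,52) fires=2
i=18 t=51 v=2: → [48,58),[42,52); WM=52
i=19 t=41 v=9: DROP (t<52-1); WM=52
i=20 t=54 v=6: → [54,64),[48,58); WM=54
i=21 t=56 v=5: → [54,64),[48,58); WM=56
i=22 t=59 v=8: → [54,64); WM=59; [48,58) fires=5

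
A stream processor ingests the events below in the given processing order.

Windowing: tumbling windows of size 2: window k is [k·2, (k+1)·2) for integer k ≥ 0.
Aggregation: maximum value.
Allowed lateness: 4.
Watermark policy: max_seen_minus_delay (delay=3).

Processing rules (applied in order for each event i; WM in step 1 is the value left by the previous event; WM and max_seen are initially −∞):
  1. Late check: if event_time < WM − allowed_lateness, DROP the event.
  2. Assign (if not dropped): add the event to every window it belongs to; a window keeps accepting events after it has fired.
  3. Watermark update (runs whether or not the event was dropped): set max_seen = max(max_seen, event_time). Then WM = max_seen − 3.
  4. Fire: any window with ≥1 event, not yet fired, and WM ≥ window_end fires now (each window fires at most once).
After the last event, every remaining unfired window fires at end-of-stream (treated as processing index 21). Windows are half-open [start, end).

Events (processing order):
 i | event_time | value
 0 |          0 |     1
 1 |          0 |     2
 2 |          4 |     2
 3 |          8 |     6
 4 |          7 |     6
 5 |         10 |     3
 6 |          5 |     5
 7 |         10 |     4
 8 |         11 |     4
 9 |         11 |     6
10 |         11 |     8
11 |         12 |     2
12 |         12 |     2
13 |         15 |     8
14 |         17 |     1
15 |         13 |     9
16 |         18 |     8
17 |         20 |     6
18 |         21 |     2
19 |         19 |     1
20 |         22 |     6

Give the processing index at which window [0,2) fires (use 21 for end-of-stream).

i=0 t=0 v=1: → [0,2); WM=-3
i=1 t=0 v=2: → [0,2); WM=-3
i=2 t=4 v=2: → [4,6); WM=1
i=3 t=8 v=6: → [8,10); WM=5; [0,2) fires=2
i=4 t=7 v=6: → [6,8); WM=5
i=5 t=10 v=3: → [10,12); WM=7; [4,6) fires=2
i=6 t=5 v=5: → [4,6); WM=7
i=7 t=10 v=4: → [10,12); WM=7
i=8 t=11 v=4: → [10,12); WM=8; [6,8) fires=6
i=9 t=11 v=6: → [10,12); WM=8
i=10 t=11 v=8: → [10,12); WM=8
i=11 t=12 v=2: → [12,14); WM=9
i=12 t=12 v=2: → [12,14); WM=9
i=13 t=15 v=8: → [14,16); WM=12; [8,10) fires=6 [10,12) fires=8
i=14 t=17 v=1: → [16,18); WM=14; [12,14) fires=2
i=15 t=13 v=9: → [12,14); WM=14
i=16 t=18 v=8: → [18,20); WM=15
i=17 t=20 v=6: → [20,22); WM=17; [14,16) fires=8
i=18 t=21 v=2: → [20,22); WM=18; [16,18) fires=1
i=19 t=19 v=1: → [18,20); WM=18
i=20 t=22 v=6: → [22,24); WM=19

3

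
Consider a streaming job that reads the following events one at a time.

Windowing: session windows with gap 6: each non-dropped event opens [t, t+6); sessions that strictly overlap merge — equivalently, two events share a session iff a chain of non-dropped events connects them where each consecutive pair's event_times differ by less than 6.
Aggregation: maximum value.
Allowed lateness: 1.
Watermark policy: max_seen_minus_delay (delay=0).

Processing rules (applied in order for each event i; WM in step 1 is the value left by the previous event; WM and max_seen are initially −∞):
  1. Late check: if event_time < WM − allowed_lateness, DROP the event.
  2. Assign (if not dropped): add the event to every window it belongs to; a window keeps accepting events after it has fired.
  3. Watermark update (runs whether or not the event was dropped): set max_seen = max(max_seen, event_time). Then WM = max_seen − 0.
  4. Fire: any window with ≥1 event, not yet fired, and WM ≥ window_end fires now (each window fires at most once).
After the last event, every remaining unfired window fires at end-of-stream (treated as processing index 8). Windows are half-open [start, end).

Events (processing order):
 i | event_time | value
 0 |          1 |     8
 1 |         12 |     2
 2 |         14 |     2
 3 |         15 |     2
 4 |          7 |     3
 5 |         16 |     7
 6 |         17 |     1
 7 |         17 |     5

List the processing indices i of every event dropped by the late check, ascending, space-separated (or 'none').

4

i=0 t=1 v=8: → [1,7); WM=1
i=1 t=12 v=2: → [12,18); WM=12
i=2 t=14 v=2: → [12,20); WM=14
i=3 t=15 v=2: → [12,21); WM=15
i=4 t=7 v=3: DROP (t<15-1); WM=15
i=5 t=16 v=7: → [12,22); WM=16
i=6 t=17 v=1: → [12,23); WM=17
i=7 t=17 v=5: → [12,23); WM=17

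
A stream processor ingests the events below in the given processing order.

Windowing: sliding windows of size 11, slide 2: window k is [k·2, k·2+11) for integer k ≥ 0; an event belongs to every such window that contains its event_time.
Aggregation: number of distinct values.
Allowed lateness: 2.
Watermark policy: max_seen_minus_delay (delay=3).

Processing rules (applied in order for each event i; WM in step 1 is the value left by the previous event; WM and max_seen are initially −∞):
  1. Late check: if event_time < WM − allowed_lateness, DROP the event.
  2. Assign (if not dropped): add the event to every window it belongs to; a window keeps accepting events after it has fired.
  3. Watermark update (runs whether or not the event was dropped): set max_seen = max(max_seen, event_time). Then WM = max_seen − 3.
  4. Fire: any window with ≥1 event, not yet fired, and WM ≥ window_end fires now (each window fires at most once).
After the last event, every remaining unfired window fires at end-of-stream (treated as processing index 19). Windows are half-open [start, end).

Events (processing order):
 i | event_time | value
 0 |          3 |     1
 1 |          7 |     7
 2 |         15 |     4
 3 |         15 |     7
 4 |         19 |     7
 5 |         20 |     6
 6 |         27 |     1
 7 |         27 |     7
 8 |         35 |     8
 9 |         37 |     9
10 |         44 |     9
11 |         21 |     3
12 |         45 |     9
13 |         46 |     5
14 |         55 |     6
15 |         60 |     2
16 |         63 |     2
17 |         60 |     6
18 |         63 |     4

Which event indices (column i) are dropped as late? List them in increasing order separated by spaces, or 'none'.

i=0 t=3 v=1: → [2,13),[0,11); WM=0
i=1 t=7 v=7: → [6,17),[4,15),[2,13),[0,11); WM=4
i=2 t=15 v=4: → [14,25),[12,23),[10,21),[8,19),[6,17); WM=12; [0,11) fires=2
i=3 t=15 v=7: → [14,25),[12,23),[10,21),[8,19),[6,17); WM=12
i=4 t=19 v=7: → [18,29),[16,27),[14,25),[12,23),[10,21); WM=16; [2,13) fires=2 [4,15) fires=1
i=5 t=20 v=6: → [20,31),[18,29),[16,27),[14,25),[12,23),[10,21); WM=17; [6,17) fires=2
i=6 t=27 v=1: → [26,37),[24,35),[22,33),[20,31),[18,29); WM=24; [8,19) fires=2 [10,21) fires=3 [12,23) fires=3
i=7 t=27 v=7: → [26,37),[24,35),[22,33),[20,31),[18,29); WM=24
i=8 t=35 v=8: → [34,45),[32,43),[30,41),[28,39),[26,37); WM=32; [14,25) fires=3 [16,27) fires=2 [18,29) fires=3 [20,31) fires=3
i=9 t=37 v=9: → [36,47),[34,45),[32,43),[30,41),[28,39); WM=34; [22,33) fires=2
i=10 t=44 v=9: → [44,55),[42,53),[40,51),[38,49),[36,47),[34,45); WM=41; [24,35) fires=2 [26,37) fires=3 [28,39) fires=2 [30,41) fires=2
i=11 t=21 v=3: DROP (t<41-2); WM=41
i=12 t=45 v=9: → [44,55),[42,53),[40,51),[38,49),[36,47); WM=42
i=13 t=46 v=5: → [46,57),[44,55),[42,53),[40,51),[38,49),[36,47); WM=43; [32,43) fires=2
i=14 t=55 v=6: → [54,65),[52,63),[50,61),[48,59),[46,57); WM=52; [34,45) fires=2 [36,47) fires=2 [38,49) fires=2 [40,51) fires=2
i=15 t=60 v=2: → [60,71),[58,69),[56,67),[54,65),[52,63),[50,61); WM=57; [42,53) fires=2 [44,55) fires=2 [46,57) fires=2
i=16 t=63 v=2: → [62,73),[60,71),[58,69),[56,67),[54,65); WM=60; [48,59) fires=1
i=17 t=60 v=6: → [60,71),[58,69),[56,67),[54,65),[52,63),[50,61); WM=60
i=18 t=63 v=4: → [62,73),[60,71),[58,69),[56,67),[54,65); WM=60

11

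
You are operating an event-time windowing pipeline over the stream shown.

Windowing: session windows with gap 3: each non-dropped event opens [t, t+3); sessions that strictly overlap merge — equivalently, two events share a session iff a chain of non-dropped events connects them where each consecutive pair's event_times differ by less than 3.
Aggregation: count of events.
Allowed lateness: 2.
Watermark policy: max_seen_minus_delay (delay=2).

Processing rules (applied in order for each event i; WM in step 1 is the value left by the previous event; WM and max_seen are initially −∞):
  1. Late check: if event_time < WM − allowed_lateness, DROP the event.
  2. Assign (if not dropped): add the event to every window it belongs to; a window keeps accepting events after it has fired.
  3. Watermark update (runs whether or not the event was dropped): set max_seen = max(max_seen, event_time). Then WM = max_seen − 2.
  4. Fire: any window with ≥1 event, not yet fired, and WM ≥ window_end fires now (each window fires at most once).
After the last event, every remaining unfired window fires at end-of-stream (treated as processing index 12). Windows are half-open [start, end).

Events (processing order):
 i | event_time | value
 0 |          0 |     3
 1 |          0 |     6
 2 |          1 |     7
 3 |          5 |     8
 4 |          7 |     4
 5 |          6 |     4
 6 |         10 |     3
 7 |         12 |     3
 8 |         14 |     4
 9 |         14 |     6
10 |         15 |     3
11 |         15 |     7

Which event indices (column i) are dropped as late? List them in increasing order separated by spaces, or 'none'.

none

i=0 t=0 v=3: → [0,3); WM=-2
i=1 t=0 v=6: → [0,3); WM=-2
i=2 t=1 v=7: → [0,4); WM=-1
i=3 t=5 v=8: → [5,8); WM=3
i=4 t=7 v=4: → [5,10); WM=5
i=5 t=6 v=4: → [5,10); WM=5
i=6 t=10 v=3: → [10,13); WM=8
i=7 t=12 v=3: → [10,15); WM=10
i=8 t=14 v=4: → [10,17); WM=12
i=9 t=14 v=6: → [10,17); WM=12
i=10 t=15 v=3: → [10,18); WM=13
i=11 t=15 v=7: → [10,18); WM=13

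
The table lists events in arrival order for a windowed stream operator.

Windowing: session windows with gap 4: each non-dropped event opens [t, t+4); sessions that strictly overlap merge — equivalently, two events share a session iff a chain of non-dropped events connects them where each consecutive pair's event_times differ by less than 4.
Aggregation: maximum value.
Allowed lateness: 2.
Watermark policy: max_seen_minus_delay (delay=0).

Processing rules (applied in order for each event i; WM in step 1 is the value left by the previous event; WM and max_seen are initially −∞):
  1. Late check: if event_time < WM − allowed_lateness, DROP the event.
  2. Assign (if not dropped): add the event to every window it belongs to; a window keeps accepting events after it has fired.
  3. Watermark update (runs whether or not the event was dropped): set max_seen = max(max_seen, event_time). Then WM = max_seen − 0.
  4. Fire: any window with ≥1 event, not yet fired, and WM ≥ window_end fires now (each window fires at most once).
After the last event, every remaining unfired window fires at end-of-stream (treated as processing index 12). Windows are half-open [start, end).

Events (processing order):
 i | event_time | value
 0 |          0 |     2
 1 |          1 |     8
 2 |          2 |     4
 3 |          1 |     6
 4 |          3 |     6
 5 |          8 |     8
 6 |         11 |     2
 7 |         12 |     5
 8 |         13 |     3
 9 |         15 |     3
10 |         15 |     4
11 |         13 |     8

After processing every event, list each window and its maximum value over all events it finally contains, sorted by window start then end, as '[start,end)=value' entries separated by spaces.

[0,7)=8 [8,19)=8

i=0 t=0 v=2: → [0,4); WM=0
i=1 t=1 v=8: → [0,5); WM=1
i=2 t=2 v=4: → [0,6); WM=2
i=3 t=1 v=6: → [0,6); WM=2
i=4 t=3 v=6: → [0,7); WM=3
i=5 t=8 v=8: → [8,12); WM=8
i=6 t=11 v=2: → [8,15); WM=11
i=7 t=12 v=5: → [8,16); WM=12
i=8 t=13 v=3: → [8,17); WM=13
i=9 t=15 v=3: → [8,19); WM=15
i=10 t=15 v=4: → [8,19); WM=15
i=11 t=13 v=8: → [8,19); WM=15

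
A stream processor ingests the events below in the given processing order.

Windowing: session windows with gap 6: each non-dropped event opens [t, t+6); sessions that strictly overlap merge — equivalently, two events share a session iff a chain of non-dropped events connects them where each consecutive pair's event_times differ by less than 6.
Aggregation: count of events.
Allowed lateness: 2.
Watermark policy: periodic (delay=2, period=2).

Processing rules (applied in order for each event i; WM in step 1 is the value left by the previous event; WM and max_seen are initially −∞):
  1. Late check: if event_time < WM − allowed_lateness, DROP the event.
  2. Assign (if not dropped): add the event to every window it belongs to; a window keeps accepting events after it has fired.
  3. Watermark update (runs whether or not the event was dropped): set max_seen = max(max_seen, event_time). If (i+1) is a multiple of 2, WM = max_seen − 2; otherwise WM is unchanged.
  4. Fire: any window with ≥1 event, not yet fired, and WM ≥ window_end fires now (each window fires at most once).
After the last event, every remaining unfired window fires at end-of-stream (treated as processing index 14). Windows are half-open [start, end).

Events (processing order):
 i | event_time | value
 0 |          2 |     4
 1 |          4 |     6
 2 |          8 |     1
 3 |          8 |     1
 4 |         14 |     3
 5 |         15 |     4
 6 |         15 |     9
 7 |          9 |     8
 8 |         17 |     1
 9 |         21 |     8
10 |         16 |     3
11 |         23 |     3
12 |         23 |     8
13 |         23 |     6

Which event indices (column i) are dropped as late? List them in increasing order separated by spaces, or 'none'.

7 10

i=0 t=2 v=4: → [2,8); WM=−∞
i=1 t=4 v=6: → [2,10); WM=2
i=2 t=8 v=1: → [2,14); WM=2
i=3 t=8 v=1: → [2,14); WM=6
i=4 t=14 v=3: → [14,20); WM=6
i=5 t=15 v=4: → [14,21); WM=13
i=6 t=15 v=9: → [14,21); WM=13
i=7 t=9 v=8: DROP (t<13-2); WM=13
i=8 t=17 v=1: → [14,23); WM=13
i=9 t=21 v=8: → [14,27); WM=19
i=10 t=16 v=3: DROP (t<19-2); WM=19
i=11 t=23 v=3: → [14,29); WM=21
i=12 t=23 v=8: → [14,29); WM=21
i=13 t=23 v=6: → [14,29); WM=21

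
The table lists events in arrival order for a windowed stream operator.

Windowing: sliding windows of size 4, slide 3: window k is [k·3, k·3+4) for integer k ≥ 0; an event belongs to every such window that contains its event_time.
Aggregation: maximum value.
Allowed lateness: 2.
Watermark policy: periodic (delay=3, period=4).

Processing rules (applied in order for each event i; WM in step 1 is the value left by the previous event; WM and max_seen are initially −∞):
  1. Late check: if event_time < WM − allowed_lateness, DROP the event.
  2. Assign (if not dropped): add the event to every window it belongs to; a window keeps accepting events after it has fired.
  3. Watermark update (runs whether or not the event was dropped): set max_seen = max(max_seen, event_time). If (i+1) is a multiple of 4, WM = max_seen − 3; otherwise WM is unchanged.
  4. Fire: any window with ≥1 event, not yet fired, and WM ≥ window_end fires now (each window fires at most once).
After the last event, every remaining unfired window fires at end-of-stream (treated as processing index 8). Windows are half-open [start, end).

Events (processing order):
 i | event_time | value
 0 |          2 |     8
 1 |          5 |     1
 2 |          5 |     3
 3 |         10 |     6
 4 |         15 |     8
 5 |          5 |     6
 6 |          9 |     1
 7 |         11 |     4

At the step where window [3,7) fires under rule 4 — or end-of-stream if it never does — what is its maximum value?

i=0 t=2 v=8: → [0,4); WM=−∞
i=1 t=5 v=1: → [3,7); WM=−∞
i=2 t=5 v=3: → [3,7); WM=−∞
i=3 t=10 v=6: → [9,13); WM=7; [0,4) fires=8 [3,7) fires=3
i=4 t=15 v=8: → [15,19),[12,16); WM=7
i=5 t=5 v=6: → [3,7); WM=7
i=6 t=9 v=1: → [9,13),[6,10); WM=7
i=7 t=11 v=4: → [9,13); WM=12; [6,10) fires=1

3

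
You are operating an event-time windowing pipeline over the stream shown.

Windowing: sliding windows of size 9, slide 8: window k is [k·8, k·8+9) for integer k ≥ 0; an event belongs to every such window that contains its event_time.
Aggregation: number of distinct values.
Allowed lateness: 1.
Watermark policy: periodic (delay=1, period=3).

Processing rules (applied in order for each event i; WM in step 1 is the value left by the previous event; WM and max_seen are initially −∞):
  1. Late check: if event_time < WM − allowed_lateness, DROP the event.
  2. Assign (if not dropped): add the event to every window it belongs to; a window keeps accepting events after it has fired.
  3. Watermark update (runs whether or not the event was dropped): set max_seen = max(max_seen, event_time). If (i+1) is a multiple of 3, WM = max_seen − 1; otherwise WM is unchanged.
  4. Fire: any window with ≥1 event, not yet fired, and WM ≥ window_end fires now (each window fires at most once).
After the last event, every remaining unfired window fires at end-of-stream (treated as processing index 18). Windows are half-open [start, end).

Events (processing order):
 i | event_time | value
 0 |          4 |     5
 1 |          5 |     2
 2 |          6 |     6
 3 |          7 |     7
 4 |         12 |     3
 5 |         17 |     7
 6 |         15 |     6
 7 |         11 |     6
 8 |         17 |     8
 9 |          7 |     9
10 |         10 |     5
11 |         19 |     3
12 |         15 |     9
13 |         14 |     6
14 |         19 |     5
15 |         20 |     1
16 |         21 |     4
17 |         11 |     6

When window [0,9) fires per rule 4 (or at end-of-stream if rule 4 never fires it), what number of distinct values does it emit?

4

i=0 t=4 v=5: → [0,9); WM=−∞
i=1 t=5 v=2: → [0,9); WM=−∞
i=2 t=6 v=6: → [0,9); WM=5
i=3 t=7 v=7: → [0,9); WM=5
i=4 t=12 v=3: → [8,17); WM=5
i=5 t=17 v=7: → [16,25); WM=16; [0,9) fires=4
i=6 t=15 v=6: → [8,17); WM=16
i=7 t=11 v=6: DROP (t<16-1); WM=16
i=8 t=17 v=8: → [16,25); WM=16
i=9 t=7 v=9: DROP (t<16-1); WM=16
i=10 t=10 v=5: DROP (t<16-1); WM=16
i=11 t=19 v=3: → [16,25); WM=18; [8,17) fires=2
i=12 t=15 v=9: DROP (t<18-1); WM=18
i=13 t=14 v=6: DROP (t<18-1); WM=18
i=14 t=19 v=5: → [16,25); WM=18
i=15 t=20 v=1: → [16,25); WM=18
i=16 t=21 v=4: → [16,25); WM=18
i=17 t=11 v=6: DROP (t<18-1); WM=20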